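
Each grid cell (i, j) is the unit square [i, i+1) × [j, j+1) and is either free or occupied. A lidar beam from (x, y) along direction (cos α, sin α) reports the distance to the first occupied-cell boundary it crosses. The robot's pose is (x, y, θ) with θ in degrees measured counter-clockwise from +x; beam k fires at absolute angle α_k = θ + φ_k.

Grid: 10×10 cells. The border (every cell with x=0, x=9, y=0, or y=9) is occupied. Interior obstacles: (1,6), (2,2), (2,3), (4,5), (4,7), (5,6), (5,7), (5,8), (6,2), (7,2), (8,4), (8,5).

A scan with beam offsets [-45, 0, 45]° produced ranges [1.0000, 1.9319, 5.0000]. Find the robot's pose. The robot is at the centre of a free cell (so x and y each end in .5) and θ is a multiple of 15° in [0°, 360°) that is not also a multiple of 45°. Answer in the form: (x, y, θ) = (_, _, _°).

Enumerate (i+0.5, j+0.5, θ) over the 52 free cells and 16 admissible headings. For each, cast all 3 beams and compare to the given ranges.
  (8.5, 1.5, 285°): beam 1 = 0.5774 ≠ 1.0000 ✗
  (6.5, 5.5, 75°): beam 1 = 2.8868 ≠ 1.0000 ✗
  (5.5, 4.5, 15°): beam 1 = 4.0415 ≠ 1.0000 ✗
  (8.5, 6.5, 210°): beam 1 = 2.5882 ≠ 1.0000 ✗
  …
  (6.5, 3.5, 15°): r_1=1.0000, r_2=1.9319, r_3=5.0000 — all match ✓
No second candidate reproduces the full scan.

(x, y, θ) = (6.5, 3.5, 15°)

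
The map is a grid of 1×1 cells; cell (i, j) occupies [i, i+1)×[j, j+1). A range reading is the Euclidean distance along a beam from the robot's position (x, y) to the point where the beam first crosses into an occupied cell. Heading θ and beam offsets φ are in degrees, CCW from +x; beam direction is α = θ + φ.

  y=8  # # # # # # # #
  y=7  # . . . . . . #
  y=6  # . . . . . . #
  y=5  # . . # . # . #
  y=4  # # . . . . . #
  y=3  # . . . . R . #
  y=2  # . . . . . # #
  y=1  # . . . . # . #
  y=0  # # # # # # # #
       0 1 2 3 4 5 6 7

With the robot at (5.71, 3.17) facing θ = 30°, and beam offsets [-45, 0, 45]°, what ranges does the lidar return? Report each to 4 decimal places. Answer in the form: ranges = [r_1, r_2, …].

beam 1: φ=-45°, α=345°
  dir = (cos 345°, sin 345°) = (0.9659, -0.2588); from cell (5,3)
  next x-line at t=0.3002, next y-line at t=0.6568; Δt_x=1.0353, Δt_y=3.8637
    x: enter (6,3) at t=0.3002
    y: enter (6,2) at t=0.6568 ← occupied
  → r_1 = 0.6568
beam 2: φ=0°, α=30°
  dir = (cos 30°, sin 30°) = (0.8660, 0.5000); from cell (5,3)
  next x-line at t=0.3349, next y-line at t=1.6600; Δt_x=1.1547, Δt_y=2.0000
    x: enter (6,3) at t=0.3349
    x: enter (7,3) at t=1.4896 ← occupied
  → r_2 = 1.4896
beam 3: φ=45°, α=75°
  dir = (cos 75°, sin 75°) = (0.2588, 0.9659); from cell (5,3)
  next x-line at t=1.1205, next y-line at t=0.8593; Δt_x=3.8637, Δt_y=1.0353
    y: enter (5,4) at t=0.8593
    x: enter (6,4) at t=1.1205
    y: enter (6,5) at t=1.8946
    y: enter (6,6) at t=2.9298
    y: enter (6,7) at t=3.9651
    x: enter (7,7) at t=4.9842 ← occupied
  → r_3 = 4.9842

ranges = [0.6568, 1.4896, 4.9842]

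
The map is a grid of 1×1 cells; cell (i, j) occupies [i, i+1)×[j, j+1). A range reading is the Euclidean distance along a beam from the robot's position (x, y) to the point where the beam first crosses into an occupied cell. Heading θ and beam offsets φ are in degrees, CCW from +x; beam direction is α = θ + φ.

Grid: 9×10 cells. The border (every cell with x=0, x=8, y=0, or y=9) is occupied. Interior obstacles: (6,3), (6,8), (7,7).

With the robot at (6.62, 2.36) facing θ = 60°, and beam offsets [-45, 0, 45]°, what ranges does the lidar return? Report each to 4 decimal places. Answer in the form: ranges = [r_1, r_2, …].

beam 1: φ=-45°, α=15°
  d=(0.9659,0.2588)  start (6,2)  tX=0.3934 tY=2.4728  stride 1/|dx|=1.0353 1/|dy|=3.8637
    cross x-line → (7,2), t=0.3934
    cross x-line → (8,2), t=1.4287 (wall)
  → r_1 = 1.4287
beam 2: φ=0°, α=60°
  d=(0.5000,0.8660)  start (6,2)  tX=0.7600 tY=0.7390  stride 1/|dx|=2.0000 1/|dy|=1.1547
    cross y-line → (6,3), t=0.7390 (wall)
  → r_2 = 0.7390
beam 3: φ=45°, α=105°
  d=(-0.2588,0.9659)  start (6,2)  tX=2.3955 tY=0.6626  stride 1/|dx|=3.8637 1/|dy|=1.0353
    cross y-line → (6,3), t=0.6626 (wall)
  → r_3 = 0.6626

ranges = [1.4287, 0.7390, 0.6626]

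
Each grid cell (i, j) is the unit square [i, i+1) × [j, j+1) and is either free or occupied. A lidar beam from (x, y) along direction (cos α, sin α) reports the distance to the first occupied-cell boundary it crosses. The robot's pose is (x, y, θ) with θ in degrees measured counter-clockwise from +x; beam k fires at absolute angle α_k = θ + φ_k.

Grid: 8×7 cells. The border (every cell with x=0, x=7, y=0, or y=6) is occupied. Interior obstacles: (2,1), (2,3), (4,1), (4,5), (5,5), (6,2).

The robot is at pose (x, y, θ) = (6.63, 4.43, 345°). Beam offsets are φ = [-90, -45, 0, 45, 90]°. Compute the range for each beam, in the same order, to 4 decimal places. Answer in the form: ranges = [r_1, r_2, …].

ranges = [1.4804, 0.7400, 0.3831, 0.4272, 1.4296]

beam 1: φ=-90°, α=255°
  cosα=-0.2588 sinα=-0.9659 | (6,4) | tMaxX 2.4341 tMaxY 0.4452 | tΔX 3.8637 tΔY 1.0353
    t=0.4452 [y] (6,3)
    t=1.4804 [y] (6,2) — stop
  → r_1 = 1.4804
beam 2: φ=-45°, α=300°
  cosα=0.5000 sinα=-0.8660 | (6,4) | tMaxX 0.7400 tMaxY 0.4965 | tΔX 2.0000 tΔY 1.1547
    t=0.4965 [y] (6,3)
    t=0.7400 [x] (7,3) — stop
  → r_2 = 0.7400
beam 3: φ=0°, α=345°
  cosα=0.9659 sinα=-0.2588 | (6,4) | tMaxX 0.3831 tMaxY 1.6614 | tΔX 1.0353 tΔY 3.8637
    t=0.3831 [x] (7,4) — stop
  → r_3 = 0.3831
beam 4: φ=45°, α=30°
  cosα=0.8660 sinα=0.5000 | (6,4) | tMaxX 0.4272 tMaxY 1.1400 | tΔX 1.1547 tΔY 2.0000
    t=0.4272 [x] (7,4) — stop
  → r_4 = 0.4272
beam 5: φ=90°, α=75°
  cosα=0.2588 sinα=0.9659 | (6,4) | tMaxX 1.4296 tMaxY 0.5901 | tΔX 3.8637 tΔY 1.0353
    t=0.5901 [y] (6,5)
    t=1.4296 [x] (7,5) — stop
  → r_5 = 1.4296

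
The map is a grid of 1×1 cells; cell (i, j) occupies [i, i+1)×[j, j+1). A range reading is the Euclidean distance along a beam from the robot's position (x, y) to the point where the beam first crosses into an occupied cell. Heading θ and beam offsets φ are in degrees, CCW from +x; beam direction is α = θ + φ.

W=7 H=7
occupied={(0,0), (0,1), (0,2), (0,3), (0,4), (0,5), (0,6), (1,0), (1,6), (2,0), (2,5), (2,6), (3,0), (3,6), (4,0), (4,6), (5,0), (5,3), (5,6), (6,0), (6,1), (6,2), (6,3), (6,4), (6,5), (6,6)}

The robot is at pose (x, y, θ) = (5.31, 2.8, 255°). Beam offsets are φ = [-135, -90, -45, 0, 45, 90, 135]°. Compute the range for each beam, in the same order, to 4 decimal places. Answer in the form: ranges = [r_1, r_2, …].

beam 1: φ=-135°, α=120°
  dir = (cos 120°, sin 120°) = (-0.5000, 0.8660); from cell (5,2)
  next x-line at t=0.6200, next y-line at t=0.2309; Δt_x=2.0000, Δt_y=1.1547
    y: enter (5,3) at t=0.2309 ← occupied
  → r_1 = 0.2309
beam 2: φ=-90°, α=165°
  dir = (cos 165°, sin 165°) = (-0.9659, 0.2588); from cell (5,2)
  next x-line at t=0.3209, next y-line at t=0.7727; Δt_x=1.0353, Δt_y=3.8637
    x: enter (4,2) at t=0.3209
    y: enter (4,3) at t=0.7727
    x: enter (3,3) at t=1.3562
    x: enter (2,3) at t=2.3915
    x: enter (1,3) at t=3.4268
    x: enter (0,3) at t=4.4620 ← occupied
  → r_2 = 4.4620
beam 3: φ=-45°, α=210°
  dir = (cos 210°, sin 210°) = (-0.8660, -0.5000); from cell (5,2)
  next x-line at t=0.3580, next y-line at t=1.6000; Δt_x=1.1547, Δt_y=2.0000
    x: enter (4,2) at t=0.3580
    x: enter (3,2) at t=1.5127
    y: enter (3,1) at t=1.6000
    x: enter (2,1) at t=2.6674
    y: enter (2,0) at t=3.6000 ← occupied
  → r_3 = 3.6000
beam 4: φ=0°, α=255°
  dir = (cos 255°, sin 255°) = (-0.2588, -0.9659); from cell (5,2)
  next x-line at t=1.1977, next y-line at t=0.8282; Δt_x=3.8637, Δt_y=1.0353
    y: enter (5,1) at t=0.8282
    x: enter (4,1) at t=1.1977
    y: enter (4,0) at t=1.8635 ← occupied
  → r_4 = 1.8635
beam 5: φ=45°, α=300°
  dir = (cos 300°, sin 300°) = (0.5000, -0.8660); from cell (5,2)
  next x-line at t=1.3800, next y-line at t=0.9238; Δt_x=2.0000, Δt_y=1.1547
    y: enter (5,1) at t=0.9238
    x: enter (6,1) at t=1.3800 ← occupied
  → r_5 = 1.3800
beam 6: φ=90°, α=345°
  dir = (cos 345°, sin 345°) = (0.9659, -0.2588); from cell (5,2)
  next x-line at t=0.7143, next y-line at t=3.0910; Δt_x=1.0353, Δt_y=3.8637
    x: enter (6,2) at t=0.7143 ← occupied
  → r_6 = 0.7143
beam 7: φ=135°, α=30°
  dir = (cos 30°, sin 30°) = (0.8660, 0.5000); from cell (5,2)
  next x-line at t=0.7967, next y-line at t=0.4000; Δt_x=1.1547, Δt_y=2.0000
    y: enter (5,3) at t=0.4000 ← occupied
  → r_7 = 0.4000

ranges = [0.2309, 4.4620, 3.6000, 1.8635, 1.3800, 0.7143, 0.4000]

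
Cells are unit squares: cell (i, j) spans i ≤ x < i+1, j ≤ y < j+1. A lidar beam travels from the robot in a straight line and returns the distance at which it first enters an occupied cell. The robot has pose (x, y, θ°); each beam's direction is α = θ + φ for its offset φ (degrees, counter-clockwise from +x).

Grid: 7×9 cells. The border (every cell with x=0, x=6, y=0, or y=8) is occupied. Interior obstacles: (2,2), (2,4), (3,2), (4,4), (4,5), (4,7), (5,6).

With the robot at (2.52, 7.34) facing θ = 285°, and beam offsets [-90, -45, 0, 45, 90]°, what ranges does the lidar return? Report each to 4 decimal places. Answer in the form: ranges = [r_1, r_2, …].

beam 1: φ=-90°, α=195°
  d=(-0.9659,-0.2588)  start (2,7)  tX=0.5383 tY=1.3137  stride 1/|dx|=1.0353 1/|dy|=3.8637
    cross x-line → (1,7), t=0.5383
    cross y-line → (1,6), t=1.3137
    cross x-line → (0,6), t=1.5736 (wall)
  → r_1 = 1.5736
beam 2: φ=-45°, α=240°
  d=(-0.5000,-0.8660)  start (2,7)  tX=1.0400 tY=0.3926  stride 1/|dx|=2.0000 1/|dy|=1.1547
    cross y-line → (2,6), t=0.3926
    cross x-line → (1,6), t=1.0400
    cross y-line → (1,5), t=1.5473
    cross y-line → (1,4), t=2.7020
    cross x-line → (0,4), t=3.0400 (wall)
  → r_2 = 3.0400
beam 3: φ=0°, α=285°
  d=(0.2588,-0.9659)  start (2,7)  tX=1.8546 tY=0.3520  stride 1/|dx|=3.8637 1/|dy|=1.0353
    cross y-line → (2,6), t=0.3520
    cross y-line → (2,5), t=1.3873
    cross x-line → (3,5), t=1.8546
    cross y-line → (3,4), t=2.4225
    cross y-line → (3,3), t=3.4578
    cross y-line → (3,2), t=4.4931 (wall)
  → r_3 = 4.4931
beam 4: φ=45°, α=330°
  d=(0.8660,-0.5000)  start (2,7)  tX=0.5543 tY=0.6800  stride 1/|dx|=1.1547 1/|dy|=2.0000
    cross x-line → (3,7), t=0.5543
    cross y-line → (3,6), t=0.6800
    cross x-line → (4,6), t=1.7090
    cross y-line → (4,5), t=2.6800 (wall)
  → r_4 = 2.6800
beam 5: φ=90°, α=15°
  d=(0.9659,0.2588)  start (2,7)  tX=0.4969 tY=2.5500  stride 1/|dx|=1.0353 1/|dy|=3.8637
    cross x-line → (3,7), t=0.4969
    cross x-line → (4,7), t=1.5322 (wall)
  → r_5 = 1.5322

ranges = [1.5736, 3.0400, 4.4931, 2.6800, 1.5322]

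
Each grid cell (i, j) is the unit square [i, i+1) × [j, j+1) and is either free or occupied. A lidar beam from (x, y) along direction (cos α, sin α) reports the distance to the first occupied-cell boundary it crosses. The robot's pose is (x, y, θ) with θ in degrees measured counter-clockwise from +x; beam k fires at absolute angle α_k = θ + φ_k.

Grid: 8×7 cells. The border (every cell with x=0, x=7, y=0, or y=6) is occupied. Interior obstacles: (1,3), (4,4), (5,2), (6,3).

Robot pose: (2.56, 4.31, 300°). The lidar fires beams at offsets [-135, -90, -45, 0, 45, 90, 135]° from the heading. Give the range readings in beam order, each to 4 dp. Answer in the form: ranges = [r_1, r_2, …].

ranges = [1.6150, 0.6466, 3.4268, 3.8221, 3.5614, 3.3800, 1.7496]

beam 1: φ=-135°, α=165°
  dir = (cos 165°, sin 165°) = (-0.9659, 0.2588); from cell (2,4)
  next x-line at t=0.5798, next y-line at t=2.6660; Δt_x=1.0353, Δt_y=3.8637
    x: enter (1,4) at t=0.5798
    x: enter (0,4) at t=1.6150 ← occupied
  → r_1 = 1.6150
beam 2: φ=-90°, α=210°
  dir = (cos 210°, sin 210°) = (-0.8660, -0.5000); from cell (2,4)
  next x-line at t=0.6466, next y-line at t=0.6200; Δt_x=1.1547, Δt_y=2.0000
    y: enter (2,3) at t=0.6200
    x: enter (1,3) at t=0.6466 ← occupied
  → r_2 = 0.6466
beam 3: φ=-45°, α=255°
  dir = (cos 255°, sin 255°) = (-0.2588, -0.9659); from cell (2,4)
  next x-line at t=2.1637, next y-line at t=0.3209; Δt_x=3.8637, Δt_y=1.0353
    y: enter (2,3) at t=0.3209
    y: enter (2,2) at t=1.3562
    x: enter (1,2) at t=2.1637
    y: enter (1,1) at t=2.3915
    y: enter (1,0) at t=3.4268 ← occupied
  → r_3 = 3.4268
beam 4: φ=0°, α=300°
  dir = (cos 300°, sin 300°) = (0.5000, -0.8660); from cell (2,4)
  next x-line at t=0.8800, next y-line at t=0.3580; Δt_x=2.0000, Δt_y=1.1547
    y: enter (2,3) at t=0.3580
    x: enter (3,3) at t=0.8800
    y: enter (3,2) at t=1.5127
    y: enter (3,1) at t=2.6674
    x: enter (4,1) at t=2.8800
    y: enter (4,0) at t=3.8221 ← occupied
  → r_4 = 3.8221
beam 5: φ=45°, α=345°
  dir = (cos 345°, sin 345°) = (0.9659, -0.2588); from cell (2,4)
  next x-line at t=0.4555, next y-line at t=1.1977; Δt_x=1.0353, Δt_y=3.8637
    x: enter (3,4) at t=0.4555
    y: enter (3,3) at t=1.1977
    x: enter (4,3) at t=1.4908
    x: enter (5,3) at t=2.5261
    x: enter (6,3) at t=3.5614 ← occupied
  → r_5 = 3.5614
beam 6: φ=90°, α=30°
  dir = (cos 30°, sin 30°) = (0.8660, 0.5000); from cell (2,4)
  next x-line at t=0.5081, next y-line at t=1.3800; Δt_x=1.1547, Δt_y=2.0000
    x: enter (3,4) at t=0.5081
    y: enter (3,5) at t=1.3800
    x: enter (4,5) at t=1.6628
    x: enter (5,5) at t=2.8175
    y: enter (5,6) at t=3.3800 ← occupied
  → r_6 = 3.3800
beam 7: φ=135°, α=75°
  dir = (cos 75°, sin 75°) = (0.2588, 0.9659); from cell (2,4)
  next x-line at t=1.7000, next y-line at t=0.7143; Δt_x=3.8637, Δt_y=1.0353
    y: enter (2,5) at t=0.7143
    x: enter (3,5) at t=1.7000
    y: enter (3,6) at t=1.7496 ← occupied
  → r_7 = 1.7496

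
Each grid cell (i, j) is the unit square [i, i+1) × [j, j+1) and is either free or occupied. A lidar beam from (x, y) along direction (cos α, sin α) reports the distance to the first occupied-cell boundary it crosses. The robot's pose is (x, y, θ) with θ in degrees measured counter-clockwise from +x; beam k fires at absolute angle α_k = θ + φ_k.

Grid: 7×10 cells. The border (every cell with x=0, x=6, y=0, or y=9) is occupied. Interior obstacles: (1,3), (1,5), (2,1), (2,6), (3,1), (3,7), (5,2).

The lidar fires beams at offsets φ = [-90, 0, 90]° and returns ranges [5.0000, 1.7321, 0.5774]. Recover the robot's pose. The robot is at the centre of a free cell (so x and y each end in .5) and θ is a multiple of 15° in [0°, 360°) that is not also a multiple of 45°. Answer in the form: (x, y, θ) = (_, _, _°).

(x, y, θ) = (3.5, 2.5, 150°)

The pose lattice has 33·16 = 528 candidates. Test each by forward raycasting.
  (4.5, 7.5, 30°): beam 1 = 3.0000 ≠ 5.0000 ✗
  (1.5, 8.5, 240°): beam 1 = 0.5774 ≠ 5.0000 ✗
  (2.5, 3.5, 150°): beam 1 = 6.3509 ≠ 5.0000 ✗
  (4.5, 7.5, 255°): beam 1 = 0.5176 ≠ 5.0000 ✗
  …
  (3.5, 2.5, 150°): r_1=5.0000, r_2=1.7321, r_3=0.5774 — all match ✓
Only this pose fits every beam.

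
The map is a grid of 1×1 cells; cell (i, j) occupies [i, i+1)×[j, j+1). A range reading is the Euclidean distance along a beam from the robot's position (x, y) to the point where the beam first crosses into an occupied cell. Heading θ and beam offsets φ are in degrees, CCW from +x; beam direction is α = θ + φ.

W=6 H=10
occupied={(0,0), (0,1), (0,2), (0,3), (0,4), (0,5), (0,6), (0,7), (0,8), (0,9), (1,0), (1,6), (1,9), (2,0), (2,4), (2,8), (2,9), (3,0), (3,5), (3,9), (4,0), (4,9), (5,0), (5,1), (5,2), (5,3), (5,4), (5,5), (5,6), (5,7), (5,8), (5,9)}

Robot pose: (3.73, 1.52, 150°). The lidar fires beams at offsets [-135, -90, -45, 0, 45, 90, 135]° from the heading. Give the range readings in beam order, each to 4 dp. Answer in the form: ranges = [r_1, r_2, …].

beam 1: φ=-135°, α=15°
  direction (0.9659, 0.2588); cell (3,1); t to first gridline: x 0.2795, y 1.8546 (then +1.0353 / +3.8637)
    (4,1) via x @ 0.2795
    (5,1) via x @ 1.3148  # hit
  → r_1 = 1.3148
beam 2: φ=-90°, α=60°
  direction (0.5000, 0.8660); cell (3,1); t to first gridline: x 0.5400, y 0.5543 (then +2.0000 / +1.1547)
    (4,1) via x @ 0.5400
    (4,2) via y @ 0.5543
    (4,3) via y @ 1.7090
    (5,3) via x @ 2.5400  # hit
  → r_2 = 2.5400
beam 3: φ=-45°, α=105°
  direction (-0.2588, 0.9659); cell (3,1); t to first gridline: x 2.8205, y 0.4969 (then +3.8637 / +1.0353)
    (3,2) via y @ 0.4969
    (3,3) via y @ 1.5322
    (3,4) via y @ 2.5675
    (2,4) via x @ 2.8205  # hit
  → r_3 = 2.8205
beam 4: φ=0°, α=150°
  direction (-0.8660, 0.5000); cell (3,1); t to first gridline: x 0.8429, y 0.9600 (then +1.1547 / +2.0000)
    (2,1) via x @ 0.8429
    (2,2) via y @ 0.9600
    (1,2) via x @ 1.9976
    (1,3) via y @ 2.9600
    (0,3) via x @ 3.1523  # hit
  → r_4 = 3.1523
beam 5: φ=45°, α=195°
  direction (-0.9659, -0.2588); cell (3,1); t to first gridline: x 0.7558, y 2.0091 (then +1.0353 / +3.8637)
    (2,1) via x @ 0.7558
    (1,1) via x @ 1.7910
    (1,0) via y @ 2.0091  # hit
  → r_5 = 2.0091
beam 6: φ=90°, α=240°
  direction (-0.5000, -0.8660); cell (3,1); t to first gridline: x 1.4600, y 0.6004 (then +2.0000 / +1.1547)
    (3,0) via y @ 0.6004  # hit
  → r_6 = 0.6004
beam 7: φ=135°, α=285°
  direction (0.2588, -0.9659); cell (3,1); t to first gridline: x 1.0432, y 0.5383 (then +3.8637 / +1.0353)
    (3,0) via y @ 0.5383  # hit
  → r_7 = 0.5383

ranges = [1.3148, 2.5400, 2.8205, 3.1523, 2.0091, 0.6004, 0.5383]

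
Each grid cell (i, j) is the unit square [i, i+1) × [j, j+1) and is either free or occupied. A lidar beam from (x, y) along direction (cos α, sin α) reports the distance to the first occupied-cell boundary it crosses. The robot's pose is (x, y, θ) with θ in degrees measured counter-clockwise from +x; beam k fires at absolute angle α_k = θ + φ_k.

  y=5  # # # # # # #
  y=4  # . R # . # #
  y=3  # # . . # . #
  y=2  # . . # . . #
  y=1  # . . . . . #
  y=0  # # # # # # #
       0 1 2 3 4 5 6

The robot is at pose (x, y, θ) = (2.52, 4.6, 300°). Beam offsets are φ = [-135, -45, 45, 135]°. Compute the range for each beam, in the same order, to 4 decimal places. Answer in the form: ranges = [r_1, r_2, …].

beam 1: φ=-135°, α=165°
  d=(-0.9659,0.2588)  start (2,4)  tX=0.5383 tY=1.5455  stride 1/|dx|=1.0353 1/|dy|=3.8637
    cross x-line → (1,4), t=0.5383
    cross y-line → (1,5), t=1.5455 (wall)
  → r_1 = 1.5455
beam 2: φ=-45°, α=255°
  d=(-0.2588,-0.9659)  start (2,4)  tX=2.0091 tY=0.6212  stride 1/|dx|=3.8637 1/|dy|=1.0353
    cross y-line → (2,3), t=0.6212
    cross y-line → (2,2), t=1.6564
    cross x-line → (1,2), t=2.0091
    cross y-line → (1,1), t=2.6917
    cross y-line → (1,0), t=3.7270 (wall)
  → r_2 = 3.7270
beam 3: φ=45°, α=345°
  d=(0.9659,-0.2588)  start (2,4)  tX=0.4969 tY=2.3182  stride 1/|dx|=1.0353 1/|dy|=3.8637
    cross x-line → (3,4), t=0.4969 (wall)
  → r_3 = 0.4969
beam 4: φ=135°, α=75°
  d=(0.2588,0.9659)  start (2,4)  tX=1.8546 tY=0.4141  stride 1/|dx|=3.8637 1/|dy|=1.0353
    cross y-line → (2,5), t=0.4141 (wall)
  → r_4 = 0.4141

ranges = [1.5455, 3.7270, 0.4969, 0.4141]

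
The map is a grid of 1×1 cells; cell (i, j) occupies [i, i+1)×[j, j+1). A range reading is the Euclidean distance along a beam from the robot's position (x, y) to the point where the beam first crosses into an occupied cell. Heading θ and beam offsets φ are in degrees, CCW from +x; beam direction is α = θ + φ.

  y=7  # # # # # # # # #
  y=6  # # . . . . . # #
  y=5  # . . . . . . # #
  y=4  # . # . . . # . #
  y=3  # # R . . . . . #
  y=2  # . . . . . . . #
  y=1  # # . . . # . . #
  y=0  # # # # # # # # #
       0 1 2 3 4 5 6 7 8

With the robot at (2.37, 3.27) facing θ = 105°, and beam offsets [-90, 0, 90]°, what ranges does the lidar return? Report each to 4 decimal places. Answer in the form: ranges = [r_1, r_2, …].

beam 1: φ=-90°, α=15°
  d=(0.9659,0.2588)  start (2,3)  tX=0.6522 tY=2.8205  stride 1/|dx|=1.0353 1/|dy|=3.8637
    cross x-line → (3,3), t=0.6522
    cross x-line → (4,3), t=1.6875
    cross x-line → (5,3), t=2.7228
    cross y-line → (5,4), t=2.8205
    cross x-line → (6,4), t=3.7581 (wall)
  → r_1 = 3.7581
beam 2: φ=0°, α=105°
  d=(-0.2588,0.9659)  start (2,3)  tX=1.4296 tY=0.7558  stride 1/|dx|=3.8637 1/|dy|=1.0353
    cross y-line → (2,4), t=0.7558 (wall)
  → r_2 = 0.7558
beam 3: φ=90°, α=195°
  d=(-0.9659,-0.2588)  start (2,3)  tX=0.3831 tY=1.0432  stride 1/|dx|=1.0353 1/|dy|=3.8637
    cross x-line → (1,3), t=0.3831 (wall)
  → r_3 = 0.3831

ranges = [3.7581, 0.7558, 0.3831]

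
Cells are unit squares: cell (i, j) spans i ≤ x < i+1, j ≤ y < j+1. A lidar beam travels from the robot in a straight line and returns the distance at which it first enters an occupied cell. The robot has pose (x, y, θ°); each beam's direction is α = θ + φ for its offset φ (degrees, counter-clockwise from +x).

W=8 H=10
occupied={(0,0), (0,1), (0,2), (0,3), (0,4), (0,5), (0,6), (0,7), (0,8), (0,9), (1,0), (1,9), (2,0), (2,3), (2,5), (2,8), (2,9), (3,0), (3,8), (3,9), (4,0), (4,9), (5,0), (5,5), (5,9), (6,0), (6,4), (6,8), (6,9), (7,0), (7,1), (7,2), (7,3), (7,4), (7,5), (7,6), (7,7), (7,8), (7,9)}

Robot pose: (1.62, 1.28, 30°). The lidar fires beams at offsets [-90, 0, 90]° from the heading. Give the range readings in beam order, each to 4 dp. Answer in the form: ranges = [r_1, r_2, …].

ranges = [0.3233, 5.4400, 1.2400]

beam 1: φ=-90°, α=300°
  direction (0.5000, -0.8660); cell (1,1); t to first gridline: x 0.7600, y 0.3233 (then +2.0000 / +1.1547)
    (1,0) via y @ 0.3233  # hit
  → r_1 = 0.3233
beam 2: φ=0°, α=30°
  direction (0.8660, 0.5000); cell (1,1); t to first gridline: x 0.4388, y 1.4400 (then +1.1547 / +2.0000)
    (2,1) via x @ 0.4388
    (2,2) via y @ 1.4400
    (3,2) via x @ 1.5935
    (4,2) via x @ 2.7482
    (4,3) via y @ 3.4400
    (5,3) via x @ 3.9029
    (6,3) via x @ 5.0576
    (6,4) via y @ 5.4400  # hit
  → r_2 = 5.4400
beam 3: φ=90°, α=120°
  direction (-0.5000, 0.8660); cell (1,1); t to first gridline: x 1.2400, y 0.8314 (then +2.0000 / +1.1547)
    (1,2) via y @ 0.8314
    (0,2) via x @ 1.2400  # hit
  → r_3 = 1.2400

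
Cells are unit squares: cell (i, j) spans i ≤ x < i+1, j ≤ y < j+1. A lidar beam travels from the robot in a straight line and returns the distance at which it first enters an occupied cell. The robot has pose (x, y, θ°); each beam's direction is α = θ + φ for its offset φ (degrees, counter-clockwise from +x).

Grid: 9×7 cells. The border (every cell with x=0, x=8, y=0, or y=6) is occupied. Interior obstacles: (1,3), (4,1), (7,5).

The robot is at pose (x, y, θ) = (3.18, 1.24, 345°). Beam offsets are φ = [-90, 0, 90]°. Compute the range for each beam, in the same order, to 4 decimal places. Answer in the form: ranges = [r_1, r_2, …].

ranges = [0.2485, 0.8489, 4.9279]

beam 1: φ=-90°, α=255°
  dir = (cos 255°, sin 255°) = (-0.2588, -0.9659); from cell (3,1)
  next x-line at t=0.6955, next y-line at t=0.2485; Δt_x=3.8637, Δt_y=1.0353
    y: enter (3,0) at t=0.2485 ← occupied
  → r_1 = 0.2485
beam 2: φ=0°, α=345°
  dir = (cos 345°, sin 345°) = (0.9659, -0.2588); from cell (3,1)
  next x-line at t=0.8489, next y-line at t=0.9273; Δt_x=1.0353, Δt_y=3.8637
    x: enter (4,1) at t=0.8489 ← occupied
  → r_2 = 0.8489
beam 3: φ=90°, α=75°
  dir = (cos 75°, sin 75°) = (0.2588, 0.9659); from cell (3,1)
  next x-line at t=3.1682, next y-line at t=0.7868; Δt_x=3.8637, Δt_y=1.0353
    y: enter (3,2) at t=0.7868
    y: enter (3,3) at t=1.8221
    y: enter (3,4) at t=2.8574
    x: enter (4,4) at t=3.1682
    y: enter (4,5) at t=3.8926
    y: enter (4,6) at t=4.9279 ← occupied
  → r_3 = 4.9279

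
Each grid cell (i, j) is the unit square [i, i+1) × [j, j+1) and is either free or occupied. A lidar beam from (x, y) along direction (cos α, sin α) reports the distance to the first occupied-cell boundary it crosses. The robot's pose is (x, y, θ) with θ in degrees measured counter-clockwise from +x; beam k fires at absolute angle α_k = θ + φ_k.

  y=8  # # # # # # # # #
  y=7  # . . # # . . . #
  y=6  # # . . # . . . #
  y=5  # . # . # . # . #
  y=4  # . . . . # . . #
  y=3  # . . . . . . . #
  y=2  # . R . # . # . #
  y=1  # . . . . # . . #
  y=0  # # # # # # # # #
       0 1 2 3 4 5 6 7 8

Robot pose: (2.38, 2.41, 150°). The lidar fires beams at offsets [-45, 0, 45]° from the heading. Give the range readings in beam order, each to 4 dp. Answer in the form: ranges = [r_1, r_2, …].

beam 1: φ=-45°, α=105°
  direction (-0.2588, 0.9659); cell (2,2); t to first gridline: x 1.4682, y 0.6108 (then +3.8637 / +1.0353)
    (2,3) via y @ 0.6108
    (1,3) via x @ 1.4682
    (1,4) via y @ 1.6461
    (1,5) via y @ 2.6814
    (1,6) via y @ 3.7166  # hit
  → r_1 = 3.7166
beam 2: φ=0°, α=150°
  direction (-0.8660, 0.5000); cell (2,2); t to first gridline: x 0.4388, y 1.1800 (then +1.1547 / +2.0000)
    (1,2) via x @ 0.4388
    (1,3) via y @ 1.1800
    (0,3) via x @ 1.5935  # hit
  → r_2 = 1.5935
beam 3: φ=45°, α=195°
  direction (-0.9659, -0.2588); cell (2,2); t to first gridline: x 0.3934, y 1.5841 (then +1.0353 / +3.8637)
    (1,2) via x @ 0.3934
    (0,2) via x @ 1.4287  # hit
  → r_3 = 1.4287

ranges = [3.7166, 1.5935, 1.4287]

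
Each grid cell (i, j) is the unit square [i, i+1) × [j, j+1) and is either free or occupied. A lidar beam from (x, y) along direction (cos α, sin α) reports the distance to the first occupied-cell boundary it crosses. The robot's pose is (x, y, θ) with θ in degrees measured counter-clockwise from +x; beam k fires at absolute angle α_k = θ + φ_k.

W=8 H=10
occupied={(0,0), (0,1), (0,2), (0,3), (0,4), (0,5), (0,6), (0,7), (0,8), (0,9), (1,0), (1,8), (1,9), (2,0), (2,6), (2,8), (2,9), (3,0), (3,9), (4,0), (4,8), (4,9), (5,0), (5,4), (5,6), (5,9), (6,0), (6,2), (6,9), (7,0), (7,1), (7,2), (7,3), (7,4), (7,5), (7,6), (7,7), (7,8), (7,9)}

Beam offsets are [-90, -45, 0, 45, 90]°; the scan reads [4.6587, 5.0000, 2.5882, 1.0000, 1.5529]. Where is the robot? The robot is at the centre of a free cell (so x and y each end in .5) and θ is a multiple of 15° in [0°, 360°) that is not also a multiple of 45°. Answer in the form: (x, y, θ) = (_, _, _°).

Candidates: 41 free-cell centres × 16 headings = 656 poses. Raycast each; keep the one whose scan matches to 4 dp.
  (5.5, 7.5, 150°): beam 1 = 1.7321 ≠ 4.6587 ✗
  (6.5, 4.5, 330°): beam 1 = 4.0415 ≠ 4.6587 ✗
  (3.5, 1.5, 105°): beam 1 = 2.5882 ≠ 4.6587 ✗
  (5.5, 3.5, 345°): beam 1 = 2.5882 ≠ 4.6587 ✗
  …
  (5.5, 3.5, 255°): r_1=4.6587, r_2=5.0000, r_3=2.5882, r_4=1.0000, r_5=1.5529 — all match ✓
No second candidate reproduces the full scan.

(x, y, θ) = (5.5, 3.5, 255°)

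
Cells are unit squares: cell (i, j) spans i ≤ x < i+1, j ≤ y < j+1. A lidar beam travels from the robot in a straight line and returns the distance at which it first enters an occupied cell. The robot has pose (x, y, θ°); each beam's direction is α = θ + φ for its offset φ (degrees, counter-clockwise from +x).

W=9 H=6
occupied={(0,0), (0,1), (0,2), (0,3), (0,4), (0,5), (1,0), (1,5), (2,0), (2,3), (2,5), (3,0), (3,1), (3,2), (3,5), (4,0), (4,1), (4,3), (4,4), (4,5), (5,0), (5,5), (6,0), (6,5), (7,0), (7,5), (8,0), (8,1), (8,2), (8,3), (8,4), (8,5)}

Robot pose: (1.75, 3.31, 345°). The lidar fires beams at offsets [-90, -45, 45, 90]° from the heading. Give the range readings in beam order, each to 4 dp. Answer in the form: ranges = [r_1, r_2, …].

beam 1: φ=-90°, α=255°
  dir = (cos 255°, sin 255°) = (-0.2588, -0.9659); from cell (1,3)
  next x-line at t=2.8978, next y-line at t=0.3209; Δt_x=3.8637, Δt_y=1.0353
    y: enter (1,2) at t=0.3209
    y: enter (1,1) at t=1.3562
    y: enter (1,0) at t=2.3915 ← occupied
  → r_1 = 2.3915
beam 2: φ=-45°, α=300°
  dir = (cos 300°, sin 300°) = (0.5000, -0.8660); from cell (1,3)
  next x-line at t=0.5000, next y-line at t=0.3580; Δt_x=2.0000, Δt_y=1.1547
    y: enter (1,2) at t=0.3580
    x: enter (2,2) at t=0.5000
    y: enter (2,1) at t=1.5127
    x: enter (3,1) at t=2.5000 ← occupied
  → r_2 = 2.5000
beam 3: φ=45°, α=30°
  dir = (cos 30°, sin 30°) = (0.8660, 0.5000); from cell (1,3)
  next x-line at t=0.2887, next y-line at t=1.3800; Δt_x=1.1547, Δt_y=2.0000
    x: enter (2,3) at t=0.2887 ← occupied
  → r_3 = 0.2887
beam 4: φ=90°, α=75°
  dir = (cos 75°, sin 75°) = (0.2588, 0.9659); from cell (1,3)
  next x-line at t=0.9659, next y-line at t=0.7143; Δt_x=3.8637, Δt_y=1.0353
    y: enter (1,4) at t=0.7143
    x: enter (2,4) at t=0.9659
    y: enter (2,5) at t=1.7496 ← occupied
  → r_4 = 1.7496

ranges = [2.3915, 2.5000, 0.2887, 1.7496]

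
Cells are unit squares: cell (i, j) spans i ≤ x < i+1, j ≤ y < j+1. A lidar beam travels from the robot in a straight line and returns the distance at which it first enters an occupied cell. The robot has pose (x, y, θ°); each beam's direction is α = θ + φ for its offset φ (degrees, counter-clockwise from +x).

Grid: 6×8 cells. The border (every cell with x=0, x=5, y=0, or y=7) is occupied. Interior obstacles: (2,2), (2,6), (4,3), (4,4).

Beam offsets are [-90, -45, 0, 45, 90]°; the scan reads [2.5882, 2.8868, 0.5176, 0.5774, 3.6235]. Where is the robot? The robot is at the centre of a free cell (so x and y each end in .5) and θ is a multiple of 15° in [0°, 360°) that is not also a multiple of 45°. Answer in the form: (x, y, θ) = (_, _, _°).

Candidates: 20 free-cell centres × 16 headings = 320 poses. Raycast each; keep the one whose scan matches to 4 dp.
  (2.5, 4.5, 30°): beam 1 = 4.0415 ≠ 2.5882 ✗
  (1.5, 4.5, 285°): beam 1 = 0.5176 ≠ 2.5882 ✗
  (4.5, 6.5, 195°): beam 1 = 0.5176 ≠ 2.5882 ✗
  (1.5, 1.5, 345°): beam 1 = 0.5176 ≠ 2.5882 ✗
  …
  (3.5, 3.5, 345°): r_1=2.5882, r_2=2.8868, r_3=0.5176, r_4=0.5774, r_5=3.6235 — all match ✓
Only this pose fits every beam.

(x, y, θ) = (3.5, 3.5, 345°)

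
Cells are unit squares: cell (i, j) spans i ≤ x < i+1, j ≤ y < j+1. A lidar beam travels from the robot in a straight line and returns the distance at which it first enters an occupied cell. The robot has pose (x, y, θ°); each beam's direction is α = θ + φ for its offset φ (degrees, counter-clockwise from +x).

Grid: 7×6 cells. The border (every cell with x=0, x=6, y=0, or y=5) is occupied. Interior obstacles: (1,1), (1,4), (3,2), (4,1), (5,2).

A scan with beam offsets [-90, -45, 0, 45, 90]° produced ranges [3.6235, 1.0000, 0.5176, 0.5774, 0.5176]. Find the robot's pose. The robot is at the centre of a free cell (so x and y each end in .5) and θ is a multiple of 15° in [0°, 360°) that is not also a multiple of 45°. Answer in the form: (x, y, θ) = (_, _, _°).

Candidates: 15 free-cell centres × 16 headings = 240 poses. Raycast each; keep the one whose scan matches to 4 dp.
  (3.5, 4.5, 300°): beam 1 = 2.8868 ≠ 3.6235 ✗
  (2.5, 2.5, 15°): beam 1 = 1.5529 ≠ 3.6235 ✗
  (4.5, 4.5, 330°): beam 1 = 1.7321 ≠ 3.6235 ✗
  (4.5, 3.5, 60°): beam 1 = 1.0000 ≠ 3.6235 ✗
  (2.5, 4.5, 285°): beam 1 = 0.5176 ≠ 3.6235 ✗
  …
  (2.5, 4.5, 75°): r_1=3.6235, r_2=1.0000, r_3=0.5176, r_4=0.5774, r_5=0.5176 — all match ✓
Unique over the lattice → pose = (2.5, 4.5, 75°).

(x, y, θ) = (2.5, 4.5, 75°)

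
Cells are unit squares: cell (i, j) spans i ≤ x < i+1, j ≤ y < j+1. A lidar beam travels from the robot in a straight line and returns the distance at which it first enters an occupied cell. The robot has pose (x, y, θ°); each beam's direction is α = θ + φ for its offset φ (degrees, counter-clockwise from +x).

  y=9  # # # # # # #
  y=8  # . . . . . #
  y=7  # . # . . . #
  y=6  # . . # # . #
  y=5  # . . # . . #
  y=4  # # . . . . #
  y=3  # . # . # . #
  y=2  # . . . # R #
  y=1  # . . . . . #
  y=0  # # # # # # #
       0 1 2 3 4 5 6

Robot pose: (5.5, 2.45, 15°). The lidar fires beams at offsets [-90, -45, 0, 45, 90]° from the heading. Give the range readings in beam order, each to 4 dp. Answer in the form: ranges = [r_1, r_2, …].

beam 1: φ=-90°, α=285°
  cosα=0.2588 sinα=-0.9659 | (5,2) | tMaxX 1.9319 tMaxY 0.4659 | tΔX 3.8637 tΔY 1.0353
    t=0.4659 [y] (5,1)
    t=1.5012 [y] (5,0) — stop
  → r_1 = 1.5012
beam 2: φ=-45°, α=330°
  cosα=0.8660 sinα=-0.5000 | (5,2) | tMaxX 0.5774 tMaxY 0.9000 | tΔX 1.1547 tΔY 2.0000
    t=0.5774 [x] (6,2) — stop
  → r_2 = 0.5774
beam 3: φ=0°, α=15°
  cosα=0.9659 sinα=0.2588 | (5,2) | tMaxX 0.5176 tMaxY 2.1250 | tΔX 1.0353 tΔY 3.8637
    t=0.5176 [x] (6,2) — stop
  → r_3 = 0.5176
beam 4: φ=45°, α=60°
  cosα=0.5000 sinα=0.8660 | (5,2) | tMaxX 1.0000 tMaxY 0.6351 | tΔX 2.0000 tΔY 1.1547
    t=0.6351 [y] (5,3)
    t=1.0000 [x] (6,3) — stop
  → r_4 = 1.0000
beam 5: φ=90°, α=105°
  cosα=-0.2588 sinα=0.9659 | (5,2) | tMaxX 1.9319 tMaxY 0.5694 | tΔX 3.8637 tΔY 1.0353
    t=0.5694 [y] (5,3)
    t=1.6047 [y] (5,4)
    t=1.9319 [x] (4,4)
    t=2.6400 [y] (4,5)
    t=3.6752 [y] (4,6) — stop
  → r_5 = 3.6752

ranges = [1.5012, 0.5774, 0.5176, 1.0000, 3.6752]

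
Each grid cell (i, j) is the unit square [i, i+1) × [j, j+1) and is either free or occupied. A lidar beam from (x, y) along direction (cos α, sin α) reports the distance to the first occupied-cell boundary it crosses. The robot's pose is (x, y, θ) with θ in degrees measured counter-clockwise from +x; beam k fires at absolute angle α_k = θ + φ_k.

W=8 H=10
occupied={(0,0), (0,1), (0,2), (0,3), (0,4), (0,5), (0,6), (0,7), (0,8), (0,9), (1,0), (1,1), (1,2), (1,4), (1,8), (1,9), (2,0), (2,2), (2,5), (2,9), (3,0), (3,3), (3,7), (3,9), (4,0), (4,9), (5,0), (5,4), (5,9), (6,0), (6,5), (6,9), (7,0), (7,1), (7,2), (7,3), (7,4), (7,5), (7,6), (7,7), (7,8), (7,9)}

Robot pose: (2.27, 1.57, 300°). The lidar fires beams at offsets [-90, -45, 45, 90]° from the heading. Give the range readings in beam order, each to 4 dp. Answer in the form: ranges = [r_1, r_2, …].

beam 1: φ=-90°, α=210°
  d=(-0.8660,-0.5000)  start (2,1)  tX=0.3118 tY=1.1400  stride 1/|dx|=1.1547 1/|dy|=2.0000
    cross x-line → (1,1), t=0.3118 (wall)
  → r_1 = 0.3118
beam 2: φ=-45°, α=255°
  d=(-0.2588,-0.9659)  start (2,1)  tX=1.0432 tY=0.5901  stride 1/|dx|=3.8637 1/|dy|=1.0353
    cross y-line → (2,0), t=0.5901 (wall)
  → r_2 = 0.5901
beam 3: φ=45°, α=345°
  d=(0.9659,-0.2588)  start (2,1)  tX=0.7558 tY=2.2023  stride 1/|dx|=1.0353 1/|dy|=3.8637
    cross x-line → (3,1), t=0.7558
    cross x-line → (4,1), t=1.7910
    cross y-line → (4,0), t=2.2023 (wall)
  → r_3 = 2.2023
beam 4: φ=90°, α=30°
  d=(0.8660,0.5000)  start (2,1)  tX=0.8429 tY=0.8600  stride 1/|dx|=1.1547 1/|dy|=2.0000
    cross x-line → (3,1), t=0.8429
    cross y-line → (3,2), t=0.8600
    cross x-line → (4,2), t=1.9976
    cross y-line → (4,3), t=2.8600
    cross x-line → (5,3), t=3.1523
    cross x-line → (6,3), t=4.3070
    cross y-line → (6,4), t=4.8600
    cross x-line → (7,4), t=5.4617 (wall)
  → r_4 = 5.4617

ranges = [0.3118, 0.5901, 2.2023, 5.4617]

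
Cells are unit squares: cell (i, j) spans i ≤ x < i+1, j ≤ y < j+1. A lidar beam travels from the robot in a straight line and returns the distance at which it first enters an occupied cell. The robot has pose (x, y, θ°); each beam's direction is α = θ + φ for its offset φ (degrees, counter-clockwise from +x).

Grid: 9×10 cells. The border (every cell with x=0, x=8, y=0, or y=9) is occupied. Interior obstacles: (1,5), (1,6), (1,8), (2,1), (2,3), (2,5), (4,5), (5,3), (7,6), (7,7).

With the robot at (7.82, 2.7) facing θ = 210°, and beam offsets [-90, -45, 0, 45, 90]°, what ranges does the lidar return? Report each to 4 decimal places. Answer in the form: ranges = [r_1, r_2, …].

beam 1: φ=-90°, α=120°
  cosα=-0.5000 sinα=0.8660 | (7,2) | tMaxX 1.6400 tMaxY 0.3464 | tΔX 2.0000 tΔY 1.1547
    t=0.3464 [y] (7,3)
    t=1.5011 [y] (7,4)
    t=1.6400 [x] (6,4)
    t=2.6558 [y] (6,5)
    t=3.6400 [x] (5,5)
    t=3.8105 [y] (5,6)
    t=4.9652 [y] (5,7)
    t=5.6400 [x] (4,7)
    t=6.1199 [y] (4,8)
    t=7.2746 [y] (4,9) — stop
  → r_1 = 7.2746
beam 2: φ=-45°, α=165°
  cosα=-0.9659 sinα=0.2588 | (7,2) | tMaxX 0.8489 tMaxY 1.1591 | tΔX 1.0353 tΔY 3.8637
    t=0.8489 [x] (6,2)
    t=1.1591 [y] (6,3)
    t=1.8842 [x] (5,3) — stop
  → r_2 = 1.8842
beam 3: φ=0°, α=210°
  cosα=-0.8660 sinα=-0.5000 | (7,2) | tMaxX 0.9469 tMaxY 1.4000 | tΔX 1.1547 tΔY 2.0000
    t=0.9469 [x] (6,2)
    t=1.4000 [y] (6,1)
    t=2.1016 [x] (5,1)
    t=3.2563 [x] (4,1)
    t=3.4000 [y] (4,0) — stop
  → r_3 = 3.4000
beam 4: φ=45°, α=255°
  cosα=-0.2588 sinα=-0.9659 | (7,2) | tMaxX 3.1682 tMaxY 0.7247 | tΔX 3.8637 tΔY 1.0353
    t=0.7247 [y] (7,1)
    t=1.7600 [y] (7,0) — stop
  → r_4 = 1.7600
beam 5: φ=90°, α=300°
  cosα=0.5000 sinα=-0.8660 | (7,2) | tMaxX 0.3600 tMaxY 0.8083 | tΔX 2.0000 tΔY 1.1547
    t=0.3600 [x] (8,2) — stop
  → r_5 = 0.3600

ranges = [7.2746, 1.8842, 3.4000, 1.7600, 0.3600]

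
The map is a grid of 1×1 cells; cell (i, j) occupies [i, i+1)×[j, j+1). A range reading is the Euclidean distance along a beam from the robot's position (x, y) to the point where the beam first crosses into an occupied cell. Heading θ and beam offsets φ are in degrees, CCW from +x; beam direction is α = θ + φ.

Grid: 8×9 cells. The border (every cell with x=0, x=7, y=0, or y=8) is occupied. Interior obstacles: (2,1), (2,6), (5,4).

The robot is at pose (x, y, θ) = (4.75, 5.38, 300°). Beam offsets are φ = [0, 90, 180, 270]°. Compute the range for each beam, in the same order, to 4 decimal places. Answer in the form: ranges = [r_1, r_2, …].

beam 1: φ=0°, α=300°
  dir = (cos 300°, sin 300°) = (0.5000, -0.8660); from cell (4,5)
  next x-line at t=0.5000, next y-line at t=0.4388; Δt_x=2.0000, Δt_y=1.1547
    y: enter (4,4) at t=0.4388
    x: enter (5,4) at t=0.5000 ← occupied
  → r_1 = 0.5000
beam 2: φ=90°, α=30°
  dir = (cos 30°, sin 30°) = (0.8660, 0.5000); from cell (4,5)
  next x-line at t=0.2887, next y-line at t=1.2400; Δt_x=1.1547, Δt_y=2.0000
    x: enter (5,5) at t=0.2887
    y: enter (5,6) at t=1.2400
    x: enter (6,6) at t=1.4434
    x: enter (7,6) at t=2.5981 ← occupied
  → r_2 = 2.5981
beam 3: φ=180°, α=120°
  dir = (cos 120°, sin 120°) = (-0.5000, 0.8660); from cell (4,5)
  next x-line at t=1.5000, next y-line at t=0.7159; Δt_x=2.0000, Δt_y=1.1547
    y: enter (4,6) at t=0.7159
    x: enter (3,6) at t=1.5000
    y: enter (3,7) at t=1.8706
    y: enter (3,8) at t=3.0253 ← occupied
  → r_3 = 3.0253
beam 4: φ=270°, α=210°
  dir = (cos 210°, sin 210°) = (-0.8660, -0.5000); from cell (4,5)
  next x-line at t=0.8660, next y-line at t=0.7600; Δt_x=1.1547, Δt_y=2.0000
    y: enter (4,4) at t=0.7600
    x: enter (3,4) at t=0.8660
    x: enter (2,4) at t=2.0207
    y: enter (2,3) at t=2.7600
    x: enter (1,3) at t=3.1754
    x: enter (0,3) at t=4.3301 ← occupied
  → r_4 = 4.3301

ranges = [0.5000, 2.5981, 3.0253, 4.3301]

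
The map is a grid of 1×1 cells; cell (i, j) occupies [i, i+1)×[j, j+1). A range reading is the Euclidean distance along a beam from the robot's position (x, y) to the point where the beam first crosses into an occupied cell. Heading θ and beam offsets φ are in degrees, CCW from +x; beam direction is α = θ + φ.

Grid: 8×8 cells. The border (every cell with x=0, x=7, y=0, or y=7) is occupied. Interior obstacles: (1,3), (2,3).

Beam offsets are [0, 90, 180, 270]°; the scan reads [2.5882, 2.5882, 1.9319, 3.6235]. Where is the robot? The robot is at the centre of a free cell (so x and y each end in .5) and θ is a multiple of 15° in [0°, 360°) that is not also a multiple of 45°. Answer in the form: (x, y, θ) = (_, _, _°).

Enumerate (i+0.5, j+0.5, θ) over the 34 free cells and 16 admissible headings. For each, cast all 4 beams and compare to the given ranges.
  (3.5, 2.5, 240°): beam 1 = 1.7321 ≠ 2.5882 ✗
  (6.5, 4.5, 60°): beam 1 = 1.0000 ≠ 2.5882 ✗
  (3.5, 6.5, 15°): beam 1 = 1.9319 ≠ 2.5882 ✗
  (2.5, 5.5, 300°): beam 1 = 5.1962 ≠ 2.5882 ✗
  (2.5, 4.5, 15°): beam 1 = 4.6587 ≠ 2.5882 ✗
  …
  (4.5, 4.5, 15°): r_1=2.5882, r_2=2.5882, r_3=1.9319, r_4=3.6235 — all match ✓
No second candidate reproduces the full scan.

(x, y, θ) = (4.5, 4.5, 15°)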